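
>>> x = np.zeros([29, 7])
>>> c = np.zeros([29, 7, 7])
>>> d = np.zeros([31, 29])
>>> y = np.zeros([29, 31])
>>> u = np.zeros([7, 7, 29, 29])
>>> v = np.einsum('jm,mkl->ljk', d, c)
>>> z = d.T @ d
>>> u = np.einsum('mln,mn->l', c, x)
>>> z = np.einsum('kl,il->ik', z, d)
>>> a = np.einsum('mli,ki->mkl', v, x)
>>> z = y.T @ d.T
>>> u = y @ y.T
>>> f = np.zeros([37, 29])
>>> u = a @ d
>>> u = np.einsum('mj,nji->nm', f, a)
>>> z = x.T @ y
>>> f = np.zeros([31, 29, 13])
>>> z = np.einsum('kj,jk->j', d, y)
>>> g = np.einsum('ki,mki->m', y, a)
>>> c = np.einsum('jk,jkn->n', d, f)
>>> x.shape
(29, 7)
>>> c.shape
(13,)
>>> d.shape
(31, 29)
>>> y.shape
(29, 31)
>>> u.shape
(7, 37)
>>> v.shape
(7, 31, 7)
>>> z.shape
(29,)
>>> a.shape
(7, 29, 31)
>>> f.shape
(31, 29, 13)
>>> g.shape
(7,)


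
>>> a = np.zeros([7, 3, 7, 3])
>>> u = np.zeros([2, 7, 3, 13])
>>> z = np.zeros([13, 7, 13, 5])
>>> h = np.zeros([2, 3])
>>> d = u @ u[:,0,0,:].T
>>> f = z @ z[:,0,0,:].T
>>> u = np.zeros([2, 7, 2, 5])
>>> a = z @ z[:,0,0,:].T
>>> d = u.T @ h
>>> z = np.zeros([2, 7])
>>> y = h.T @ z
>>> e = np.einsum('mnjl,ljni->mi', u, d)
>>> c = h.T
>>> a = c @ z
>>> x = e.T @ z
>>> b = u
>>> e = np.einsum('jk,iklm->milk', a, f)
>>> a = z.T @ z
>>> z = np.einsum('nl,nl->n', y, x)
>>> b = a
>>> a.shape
(7, 7)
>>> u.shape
(2, 7, 2, 5)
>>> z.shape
(3,)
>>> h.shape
(2, 3)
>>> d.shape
(5, 2, 7, 3)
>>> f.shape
(13, 7, 13, 13)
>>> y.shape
(3, 7)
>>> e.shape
(13, 13, 13, 7)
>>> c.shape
(3, 2)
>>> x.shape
(3, 7)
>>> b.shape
(7, 7)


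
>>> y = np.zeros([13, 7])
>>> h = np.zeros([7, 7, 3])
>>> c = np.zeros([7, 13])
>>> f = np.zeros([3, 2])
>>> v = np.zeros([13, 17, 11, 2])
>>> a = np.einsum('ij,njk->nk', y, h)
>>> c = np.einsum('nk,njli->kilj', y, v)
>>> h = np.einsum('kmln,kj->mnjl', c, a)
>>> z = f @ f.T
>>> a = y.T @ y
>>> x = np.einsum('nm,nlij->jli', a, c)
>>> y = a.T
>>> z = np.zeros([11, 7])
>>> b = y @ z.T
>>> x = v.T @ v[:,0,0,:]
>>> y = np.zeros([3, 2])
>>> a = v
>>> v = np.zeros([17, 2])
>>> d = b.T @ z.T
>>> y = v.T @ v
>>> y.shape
(2, 2)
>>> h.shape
(2, 17, 3, 11)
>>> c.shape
(7, 2, 11, 17)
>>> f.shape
(3, 2)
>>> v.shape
(17, 2)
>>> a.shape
(13, 17, 11, 2)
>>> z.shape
(11, 7)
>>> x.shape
(2, 11, 17, 2)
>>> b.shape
(7, 11)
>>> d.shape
(11, 11)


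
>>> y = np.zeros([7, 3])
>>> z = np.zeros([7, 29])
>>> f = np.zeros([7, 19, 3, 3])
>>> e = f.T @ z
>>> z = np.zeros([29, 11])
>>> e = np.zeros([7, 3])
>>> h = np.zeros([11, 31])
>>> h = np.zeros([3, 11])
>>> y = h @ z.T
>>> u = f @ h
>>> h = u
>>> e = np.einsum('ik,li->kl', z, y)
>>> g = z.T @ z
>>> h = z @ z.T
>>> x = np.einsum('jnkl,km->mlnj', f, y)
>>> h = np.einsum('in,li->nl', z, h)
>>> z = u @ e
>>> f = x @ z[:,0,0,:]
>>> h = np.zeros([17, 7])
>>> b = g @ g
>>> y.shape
(3, 29)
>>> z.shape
(7, 19, 3, 3)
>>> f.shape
(29, 3, 19, 3)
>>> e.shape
(11, 3)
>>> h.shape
(17, 7)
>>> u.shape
(7, 19, 3, 11)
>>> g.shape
(11, 11)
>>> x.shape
(29, 3, 19, 7)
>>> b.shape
(11, 11)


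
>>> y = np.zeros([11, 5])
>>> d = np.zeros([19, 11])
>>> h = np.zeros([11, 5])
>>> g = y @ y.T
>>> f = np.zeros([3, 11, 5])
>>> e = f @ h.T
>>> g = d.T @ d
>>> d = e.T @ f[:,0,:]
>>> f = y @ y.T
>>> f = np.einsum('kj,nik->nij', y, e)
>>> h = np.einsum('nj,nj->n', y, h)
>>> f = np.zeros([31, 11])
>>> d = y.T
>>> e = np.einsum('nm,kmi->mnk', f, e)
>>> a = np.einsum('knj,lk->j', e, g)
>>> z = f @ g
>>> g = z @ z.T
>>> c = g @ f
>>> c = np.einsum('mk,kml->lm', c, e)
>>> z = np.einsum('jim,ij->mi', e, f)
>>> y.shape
(11, 5)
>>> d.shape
(5, 11)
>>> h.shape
(11,)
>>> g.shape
(31, 31)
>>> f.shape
(31, 11)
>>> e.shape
(11, 31, 3)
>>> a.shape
(3,)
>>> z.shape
(3, 31)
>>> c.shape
(3, 31)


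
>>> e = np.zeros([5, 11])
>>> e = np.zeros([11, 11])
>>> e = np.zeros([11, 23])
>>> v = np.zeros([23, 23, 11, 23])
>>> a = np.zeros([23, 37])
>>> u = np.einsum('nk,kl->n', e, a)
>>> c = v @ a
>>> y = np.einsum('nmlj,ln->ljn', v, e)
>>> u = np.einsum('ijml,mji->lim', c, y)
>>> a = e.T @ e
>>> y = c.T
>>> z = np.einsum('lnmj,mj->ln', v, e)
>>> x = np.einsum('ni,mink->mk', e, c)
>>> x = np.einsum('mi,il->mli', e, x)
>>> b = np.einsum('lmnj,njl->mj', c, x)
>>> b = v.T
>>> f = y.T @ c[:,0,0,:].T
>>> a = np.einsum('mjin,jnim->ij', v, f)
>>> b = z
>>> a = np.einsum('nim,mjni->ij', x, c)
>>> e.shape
(11, 23)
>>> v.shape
(23, 23, 11, 23)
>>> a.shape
(37, 23)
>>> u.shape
(37, 23, 11)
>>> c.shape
(23, 23, 11, 37)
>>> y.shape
(37, 11, 23, 23)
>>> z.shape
(23, 23)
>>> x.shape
(11, 37, 23)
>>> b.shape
(23, 23)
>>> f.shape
(23, 23, 11, 23)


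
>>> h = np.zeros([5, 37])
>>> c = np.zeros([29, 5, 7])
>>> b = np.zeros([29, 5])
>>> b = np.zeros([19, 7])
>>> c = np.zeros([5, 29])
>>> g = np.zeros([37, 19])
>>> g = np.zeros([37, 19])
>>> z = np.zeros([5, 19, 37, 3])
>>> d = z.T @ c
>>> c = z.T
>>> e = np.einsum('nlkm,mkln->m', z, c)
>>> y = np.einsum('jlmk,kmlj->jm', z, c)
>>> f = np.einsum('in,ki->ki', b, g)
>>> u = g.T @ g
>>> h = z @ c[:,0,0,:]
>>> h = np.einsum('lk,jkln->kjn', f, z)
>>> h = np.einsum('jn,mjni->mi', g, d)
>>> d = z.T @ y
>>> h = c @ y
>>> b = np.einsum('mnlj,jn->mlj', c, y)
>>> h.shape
(3, 37, 19, 37)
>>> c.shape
(3, 37, 19, 5)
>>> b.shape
(3, 19, 5)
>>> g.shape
(37, 19)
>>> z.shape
(5, 19, 37, 3)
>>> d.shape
(3, 37, 19, 37)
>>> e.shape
(3,)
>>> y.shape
(5, 37)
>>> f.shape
(37, 19)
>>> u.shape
(19, 19)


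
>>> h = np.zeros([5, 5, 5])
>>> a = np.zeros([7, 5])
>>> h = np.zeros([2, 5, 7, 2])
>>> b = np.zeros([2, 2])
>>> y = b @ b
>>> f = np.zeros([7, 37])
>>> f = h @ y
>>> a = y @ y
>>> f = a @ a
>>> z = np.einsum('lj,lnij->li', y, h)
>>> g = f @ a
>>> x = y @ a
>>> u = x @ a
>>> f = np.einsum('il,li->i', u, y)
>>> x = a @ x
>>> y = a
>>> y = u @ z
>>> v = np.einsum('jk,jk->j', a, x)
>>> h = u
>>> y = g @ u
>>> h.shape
(2, 2)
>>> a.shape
(2, 2)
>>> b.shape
(2, 2)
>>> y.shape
(2, 2)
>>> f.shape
(2,)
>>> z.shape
(2, 7)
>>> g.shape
(2, 2)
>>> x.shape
(2, 2)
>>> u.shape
(2, 2)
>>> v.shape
(2,)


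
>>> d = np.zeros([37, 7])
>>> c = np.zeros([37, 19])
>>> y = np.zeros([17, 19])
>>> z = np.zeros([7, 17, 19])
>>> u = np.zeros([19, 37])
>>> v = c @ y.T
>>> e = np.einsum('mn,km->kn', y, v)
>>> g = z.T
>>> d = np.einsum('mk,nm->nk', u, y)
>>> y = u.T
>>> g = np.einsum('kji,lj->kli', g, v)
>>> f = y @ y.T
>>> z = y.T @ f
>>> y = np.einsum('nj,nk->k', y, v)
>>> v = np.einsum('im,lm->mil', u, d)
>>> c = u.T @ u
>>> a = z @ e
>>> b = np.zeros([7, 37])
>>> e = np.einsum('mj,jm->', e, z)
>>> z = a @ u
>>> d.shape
(17, 37)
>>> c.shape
(37, 37)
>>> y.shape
(17,)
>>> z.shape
(19, 37)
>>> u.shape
(19, 37)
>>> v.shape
(37, 19, 17)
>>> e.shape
()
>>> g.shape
(19, 37, 7)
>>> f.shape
(37, 37)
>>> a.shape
(19, 19)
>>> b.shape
(7, 37)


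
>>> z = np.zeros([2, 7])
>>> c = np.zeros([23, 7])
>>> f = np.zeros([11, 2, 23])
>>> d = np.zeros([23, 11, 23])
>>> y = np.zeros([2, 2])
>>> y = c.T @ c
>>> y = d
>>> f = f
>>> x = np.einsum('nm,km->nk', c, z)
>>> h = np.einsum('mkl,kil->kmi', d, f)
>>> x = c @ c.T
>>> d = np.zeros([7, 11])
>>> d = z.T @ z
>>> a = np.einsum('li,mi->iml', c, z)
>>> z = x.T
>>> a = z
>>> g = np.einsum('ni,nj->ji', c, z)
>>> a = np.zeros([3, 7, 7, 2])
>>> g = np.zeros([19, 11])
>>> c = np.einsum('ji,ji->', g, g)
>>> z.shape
(23, 23)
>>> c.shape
()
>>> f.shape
(11, 2, 23)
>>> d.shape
(7, 7)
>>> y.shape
(23, 11, 23)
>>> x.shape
(23, 23)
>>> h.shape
(11, 23, 2)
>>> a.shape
(3, 7, 7, 2)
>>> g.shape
(19, 11)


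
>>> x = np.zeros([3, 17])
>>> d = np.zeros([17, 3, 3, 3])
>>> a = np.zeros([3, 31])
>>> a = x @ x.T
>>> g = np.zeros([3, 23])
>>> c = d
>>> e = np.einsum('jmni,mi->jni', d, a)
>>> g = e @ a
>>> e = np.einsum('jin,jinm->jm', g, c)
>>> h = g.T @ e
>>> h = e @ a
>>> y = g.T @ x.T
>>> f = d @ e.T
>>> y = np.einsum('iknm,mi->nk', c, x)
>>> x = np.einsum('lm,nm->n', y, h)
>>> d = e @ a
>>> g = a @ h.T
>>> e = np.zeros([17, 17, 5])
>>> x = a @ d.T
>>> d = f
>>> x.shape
(3, 17)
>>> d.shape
(17, 3, 3, 17)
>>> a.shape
(3, 3)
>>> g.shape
(3, 17)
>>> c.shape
(17, 3, 3, 3)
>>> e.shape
(17, 17, 5)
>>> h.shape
(17, 3)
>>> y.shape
(3, 3)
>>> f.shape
(17, 3, 3, 17)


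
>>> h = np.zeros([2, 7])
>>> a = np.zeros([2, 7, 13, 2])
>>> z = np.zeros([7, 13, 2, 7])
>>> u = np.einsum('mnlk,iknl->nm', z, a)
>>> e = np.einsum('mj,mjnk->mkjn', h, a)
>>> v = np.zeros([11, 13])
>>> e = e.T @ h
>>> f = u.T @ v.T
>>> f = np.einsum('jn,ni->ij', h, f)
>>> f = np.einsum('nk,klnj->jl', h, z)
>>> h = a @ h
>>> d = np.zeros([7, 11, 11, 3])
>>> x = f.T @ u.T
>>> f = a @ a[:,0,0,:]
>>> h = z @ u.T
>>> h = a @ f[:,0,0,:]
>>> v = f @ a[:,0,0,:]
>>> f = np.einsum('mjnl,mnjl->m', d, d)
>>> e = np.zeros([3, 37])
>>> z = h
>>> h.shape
(2, 7, 13, 2)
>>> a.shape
(2, 7, 13, 2)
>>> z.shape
(2, 7, 13, 2)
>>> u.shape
(13, 7)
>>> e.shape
(3, 37)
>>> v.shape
(2, 7, 13, 2)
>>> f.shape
(7,)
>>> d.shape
(7, 11, 11, 3)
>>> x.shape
(13, 13)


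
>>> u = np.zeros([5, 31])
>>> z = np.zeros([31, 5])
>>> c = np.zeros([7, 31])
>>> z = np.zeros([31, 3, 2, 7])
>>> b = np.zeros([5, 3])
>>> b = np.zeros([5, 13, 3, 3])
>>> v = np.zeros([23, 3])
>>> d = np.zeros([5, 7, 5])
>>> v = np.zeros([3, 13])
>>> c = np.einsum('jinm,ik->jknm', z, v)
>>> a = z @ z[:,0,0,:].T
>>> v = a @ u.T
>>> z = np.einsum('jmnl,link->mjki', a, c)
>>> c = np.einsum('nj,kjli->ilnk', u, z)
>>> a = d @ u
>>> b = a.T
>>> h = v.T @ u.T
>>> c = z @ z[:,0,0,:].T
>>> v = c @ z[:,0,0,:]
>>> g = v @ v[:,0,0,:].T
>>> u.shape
(5, 31)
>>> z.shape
(3, 31, 7, 13)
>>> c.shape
(3, 31, 7, 3)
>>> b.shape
(31, 7, 5)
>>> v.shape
(3, 31, 7, 13)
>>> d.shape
(5, 7, 5)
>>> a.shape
(5, 7, 31)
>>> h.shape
(5, 2, 3, 5)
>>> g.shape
(3, 31, 7, 3)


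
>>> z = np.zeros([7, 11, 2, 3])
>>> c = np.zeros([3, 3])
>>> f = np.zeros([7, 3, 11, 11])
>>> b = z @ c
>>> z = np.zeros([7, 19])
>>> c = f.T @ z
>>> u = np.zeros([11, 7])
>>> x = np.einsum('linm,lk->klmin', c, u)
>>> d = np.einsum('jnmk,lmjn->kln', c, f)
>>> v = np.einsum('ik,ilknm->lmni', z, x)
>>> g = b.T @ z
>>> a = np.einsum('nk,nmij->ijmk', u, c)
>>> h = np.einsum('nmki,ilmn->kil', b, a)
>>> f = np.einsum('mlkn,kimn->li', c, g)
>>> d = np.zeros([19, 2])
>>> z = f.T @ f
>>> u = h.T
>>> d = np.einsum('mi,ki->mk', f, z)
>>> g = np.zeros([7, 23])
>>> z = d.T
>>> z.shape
(2, 11)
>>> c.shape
(11, 11, 3, 19)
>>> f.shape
(11, 2)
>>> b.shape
(7, 11, 2, 3)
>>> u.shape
(19, 3, 2)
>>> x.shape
(7, 11, 19, 11, 3)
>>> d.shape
(11, 2)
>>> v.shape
(11, 3, 11, 7)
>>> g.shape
(7, 23)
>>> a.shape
(3, 19, 11, 7)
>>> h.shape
(2, 3, 19)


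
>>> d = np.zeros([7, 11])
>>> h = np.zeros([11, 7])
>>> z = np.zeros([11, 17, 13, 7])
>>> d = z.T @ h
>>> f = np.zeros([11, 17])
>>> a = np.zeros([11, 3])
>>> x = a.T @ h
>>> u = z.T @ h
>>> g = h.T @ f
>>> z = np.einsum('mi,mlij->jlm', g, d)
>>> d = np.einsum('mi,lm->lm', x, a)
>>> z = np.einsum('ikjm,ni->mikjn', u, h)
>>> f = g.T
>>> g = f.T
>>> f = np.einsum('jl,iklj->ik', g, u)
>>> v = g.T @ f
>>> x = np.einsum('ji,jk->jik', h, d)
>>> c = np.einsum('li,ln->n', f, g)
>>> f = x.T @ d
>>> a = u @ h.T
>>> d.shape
(11, 3)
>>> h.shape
(11, 7)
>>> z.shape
(7, 7, 13, 17, 11)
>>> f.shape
(3, 7, 3)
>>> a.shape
(7, 13, 17, 11)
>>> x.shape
(11, 7, 3)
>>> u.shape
(7, 13, 17, 7)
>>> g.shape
(7, 17)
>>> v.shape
(17, 13)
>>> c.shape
(17,)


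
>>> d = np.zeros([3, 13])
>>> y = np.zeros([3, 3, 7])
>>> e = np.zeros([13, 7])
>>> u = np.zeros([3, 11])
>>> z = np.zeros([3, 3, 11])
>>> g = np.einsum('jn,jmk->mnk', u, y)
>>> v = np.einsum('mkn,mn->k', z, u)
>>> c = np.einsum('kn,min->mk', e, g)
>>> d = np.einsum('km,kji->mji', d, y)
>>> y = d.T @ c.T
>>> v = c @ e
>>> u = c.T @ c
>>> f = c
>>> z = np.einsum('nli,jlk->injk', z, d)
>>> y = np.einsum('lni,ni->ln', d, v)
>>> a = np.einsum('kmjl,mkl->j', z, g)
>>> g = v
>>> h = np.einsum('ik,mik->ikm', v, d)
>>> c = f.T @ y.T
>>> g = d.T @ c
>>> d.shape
(13, 3, 7)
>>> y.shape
(13, 3)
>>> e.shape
(13, 7)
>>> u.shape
(13, 13)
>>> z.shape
(11, 3, 13, 7)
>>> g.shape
(7, 3, 13)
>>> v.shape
(3, 7)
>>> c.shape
(13, 13)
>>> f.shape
(3, 13)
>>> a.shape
(13,)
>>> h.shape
(3, 7, 13)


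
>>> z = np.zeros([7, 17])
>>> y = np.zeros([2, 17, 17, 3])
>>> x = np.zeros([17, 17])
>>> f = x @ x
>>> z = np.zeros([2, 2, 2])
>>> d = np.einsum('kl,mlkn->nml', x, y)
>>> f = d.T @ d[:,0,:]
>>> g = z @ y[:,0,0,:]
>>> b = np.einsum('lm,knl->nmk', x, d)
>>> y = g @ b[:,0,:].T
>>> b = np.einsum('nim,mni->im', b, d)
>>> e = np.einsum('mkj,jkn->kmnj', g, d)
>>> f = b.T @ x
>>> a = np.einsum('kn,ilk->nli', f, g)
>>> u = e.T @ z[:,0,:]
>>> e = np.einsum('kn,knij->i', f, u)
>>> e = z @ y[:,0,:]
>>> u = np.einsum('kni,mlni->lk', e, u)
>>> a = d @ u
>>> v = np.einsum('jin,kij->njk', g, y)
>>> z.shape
(2, 2, 2)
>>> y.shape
(2, 2, 2)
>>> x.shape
(17, 17)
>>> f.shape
(3, 17)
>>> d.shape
(3, 2, 17)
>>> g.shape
(2, 2, 3)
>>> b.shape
(17, 3)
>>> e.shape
(2, 2, 2)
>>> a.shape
(3, 2, 2)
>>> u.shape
(17, 2)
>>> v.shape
(3, 2, 2)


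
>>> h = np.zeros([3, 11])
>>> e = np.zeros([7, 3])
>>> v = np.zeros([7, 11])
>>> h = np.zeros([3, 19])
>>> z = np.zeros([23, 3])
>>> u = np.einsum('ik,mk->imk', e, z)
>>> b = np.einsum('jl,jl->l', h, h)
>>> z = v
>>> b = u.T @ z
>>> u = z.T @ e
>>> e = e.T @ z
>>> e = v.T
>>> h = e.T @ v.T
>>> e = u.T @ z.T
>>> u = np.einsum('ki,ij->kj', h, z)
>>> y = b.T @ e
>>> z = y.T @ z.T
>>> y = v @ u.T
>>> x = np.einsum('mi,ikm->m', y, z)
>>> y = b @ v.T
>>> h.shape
(7, 7)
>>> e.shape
(3, 7)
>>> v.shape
(7, 11)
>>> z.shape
(7, 23, 7)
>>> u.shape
(7, 11)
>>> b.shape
(3, 23, 11)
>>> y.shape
(3, 23, 7)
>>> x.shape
(7,)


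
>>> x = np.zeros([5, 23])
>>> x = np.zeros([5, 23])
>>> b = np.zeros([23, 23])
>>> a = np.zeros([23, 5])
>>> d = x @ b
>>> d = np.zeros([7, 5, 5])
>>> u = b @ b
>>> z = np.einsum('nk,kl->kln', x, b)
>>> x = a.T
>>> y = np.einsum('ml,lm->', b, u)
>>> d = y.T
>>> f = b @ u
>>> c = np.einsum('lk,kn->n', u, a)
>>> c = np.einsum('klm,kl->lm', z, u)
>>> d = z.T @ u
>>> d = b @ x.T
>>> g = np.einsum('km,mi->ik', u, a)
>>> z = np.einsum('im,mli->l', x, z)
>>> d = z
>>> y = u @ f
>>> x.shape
(5, 23)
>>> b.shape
(23, 23)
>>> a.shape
(23, 5)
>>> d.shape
(23,)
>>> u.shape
(23, 23)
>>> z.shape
(23,)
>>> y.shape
(23, 23)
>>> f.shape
(23, 23)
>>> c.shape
(23, 5)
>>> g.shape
(5, 23)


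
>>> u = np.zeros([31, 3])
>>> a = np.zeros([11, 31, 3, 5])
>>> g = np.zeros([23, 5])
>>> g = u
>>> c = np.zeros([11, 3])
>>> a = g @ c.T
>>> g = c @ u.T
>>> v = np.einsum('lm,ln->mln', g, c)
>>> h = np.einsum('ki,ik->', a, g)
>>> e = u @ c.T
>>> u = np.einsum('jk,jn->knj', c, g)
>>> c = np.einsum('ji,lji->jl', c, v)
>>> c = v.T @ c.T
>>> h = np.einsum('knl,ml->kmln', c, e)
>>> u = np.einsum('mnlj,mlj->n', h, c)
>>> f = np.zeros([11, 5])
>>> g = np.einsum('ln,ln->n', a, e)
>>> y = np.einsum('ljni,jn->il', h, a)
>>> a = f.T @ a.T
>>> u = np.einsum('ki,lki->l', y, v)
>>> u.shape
(31,)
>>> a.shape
(5, 31)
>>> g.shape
(11,)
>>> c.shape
(3, 11, 11)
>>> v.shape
(31, 11, 3)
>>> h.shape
(3, 31, 11, 11)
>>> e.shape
(31, 11)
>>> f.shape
(11, 5)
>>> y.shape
(11, 3)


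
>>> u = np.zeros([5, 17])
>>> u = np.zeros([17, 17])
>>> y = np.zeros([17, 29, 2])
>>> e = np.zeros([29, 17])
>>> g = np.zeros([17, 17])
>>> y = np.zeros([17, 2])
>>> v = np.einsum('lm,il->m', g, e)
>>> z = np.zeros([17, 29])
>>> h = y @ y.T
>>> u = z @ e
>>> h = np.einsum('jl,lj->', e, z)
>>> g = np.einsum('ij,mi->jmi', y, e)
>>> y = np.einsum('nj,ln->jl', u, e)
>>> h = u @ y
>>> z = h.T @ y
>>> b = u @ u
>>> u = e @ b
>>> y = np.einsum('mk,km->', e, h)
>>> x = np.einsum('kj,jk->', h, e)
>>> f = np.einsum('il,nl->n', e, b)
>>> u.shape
(29, 17)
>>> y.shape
()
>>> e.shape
(29, 17)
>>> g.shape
(2, 29, 17)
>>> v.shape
(17,)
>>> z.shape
(29, 29)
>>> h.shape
(17, 29)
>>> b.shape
(17, 17)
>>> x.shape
()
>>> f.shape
(17,)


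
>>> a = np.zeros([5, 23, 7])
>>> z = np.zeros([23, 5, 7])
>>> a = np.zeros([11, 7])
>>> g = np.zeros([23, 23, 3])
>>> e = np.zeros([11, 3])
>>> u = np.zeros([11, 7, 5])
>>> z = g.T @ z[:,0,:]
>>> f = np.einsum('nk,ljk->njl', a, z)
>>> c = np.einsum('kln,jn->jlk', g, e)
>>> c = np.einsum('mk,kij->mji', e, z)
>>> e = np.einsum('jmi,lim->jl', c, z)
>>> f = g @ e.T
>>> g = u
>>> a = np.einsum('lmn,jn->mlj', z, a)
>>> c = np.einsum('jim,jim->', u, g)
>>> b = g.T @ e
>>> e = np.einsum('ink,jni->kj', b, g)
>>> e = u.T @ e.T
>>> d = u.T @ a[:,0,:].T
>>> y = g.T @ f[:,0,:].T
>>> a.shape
(23, 3, 11)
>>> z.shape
(3, 23, 7)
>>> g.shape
(11, 7, 5)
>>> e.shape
(5, 7, 3)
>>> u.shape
(11, 7, 5)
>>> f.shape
(23, 23, 11)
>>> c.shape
()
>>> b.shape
(5, 7, 3)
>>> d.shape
(5, 7, 23)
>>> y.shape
(5, 7, 23)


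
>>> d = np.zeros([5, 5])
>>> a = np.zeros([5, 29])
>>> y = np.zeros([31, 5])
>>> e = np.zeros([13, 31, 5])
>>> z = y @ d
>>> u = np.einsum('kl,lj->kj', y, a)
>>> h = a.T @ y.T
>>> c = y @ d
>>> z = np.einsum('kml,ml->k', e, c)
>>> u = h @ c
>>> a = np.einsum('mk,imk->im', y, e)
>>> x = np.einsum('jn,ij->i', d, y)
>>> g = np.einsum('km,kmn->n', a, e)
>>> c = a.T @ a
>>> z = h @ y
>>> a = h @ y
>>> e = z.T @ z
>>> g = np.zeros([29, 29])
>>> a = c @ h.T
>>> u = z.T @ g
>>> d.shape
(5, 5)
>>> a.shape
(31, 29)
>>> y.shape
(31, 5)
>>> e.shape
(5, 5)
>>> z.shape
(29, 5)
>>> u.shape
(5, 29)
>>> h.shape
(29, 31)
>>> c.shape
(31, 31)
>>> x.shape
(31,)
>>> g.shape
(29, 29)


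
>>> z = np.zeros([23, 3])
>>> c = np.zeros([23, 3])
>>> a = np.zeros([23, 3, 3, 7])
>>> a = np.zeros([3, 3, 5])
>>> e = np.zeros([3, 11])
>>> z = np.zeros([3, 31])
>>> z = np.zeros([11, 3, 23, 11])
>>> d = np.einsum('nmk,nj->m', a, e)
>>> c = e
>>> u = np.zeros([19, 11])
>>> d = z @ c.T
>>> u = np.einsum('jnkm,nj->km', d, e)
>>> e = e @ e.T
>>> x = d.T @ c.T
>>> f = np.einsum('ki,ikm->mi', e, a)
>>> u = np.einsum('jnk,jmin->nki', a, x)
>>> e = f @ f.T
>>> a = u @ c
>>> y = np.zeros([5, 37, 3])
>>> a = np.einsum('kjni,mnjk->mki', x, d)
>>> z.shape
(11, 3, 23, 11)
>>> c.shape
(3, 11)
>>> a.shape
(11, 3, 3)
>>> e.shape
(5, 5)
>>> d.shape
(11, 3, 23, 3)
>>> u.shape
(3, 5, 3)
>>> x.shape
(3, 23, 3, 3)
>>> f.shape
(5, 3)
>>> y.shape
(5, 37, 3)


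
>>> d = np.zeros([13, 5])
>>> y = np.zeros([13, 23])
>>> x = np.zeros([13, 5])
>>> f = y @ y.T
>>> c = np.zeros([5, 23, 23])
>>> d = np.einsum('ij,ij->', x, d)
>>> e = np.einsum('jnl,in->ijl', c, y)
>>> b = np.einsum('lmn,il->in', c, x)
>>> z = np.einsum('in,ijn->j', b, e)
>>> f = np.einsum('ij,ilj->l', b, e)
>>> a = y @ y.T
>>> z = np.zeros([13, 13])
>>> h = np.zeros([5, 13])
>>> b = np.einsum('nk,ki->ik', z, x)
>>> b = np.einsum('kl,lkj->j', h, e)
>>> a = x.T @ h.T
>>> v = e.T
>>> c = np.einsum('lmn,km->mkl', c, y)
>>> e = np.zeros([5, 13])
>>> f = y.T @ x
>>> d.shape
()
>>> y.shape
(13, 23)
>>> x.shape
(13, 5)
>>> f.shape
(23, 5)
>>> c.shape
(23, 13, 5)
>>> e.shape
(5, 13)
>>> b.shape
(23,)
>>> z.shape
(13, 13)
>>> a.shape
(5, 5)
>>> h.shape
(5, 13)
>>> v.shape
(23, 5, 13)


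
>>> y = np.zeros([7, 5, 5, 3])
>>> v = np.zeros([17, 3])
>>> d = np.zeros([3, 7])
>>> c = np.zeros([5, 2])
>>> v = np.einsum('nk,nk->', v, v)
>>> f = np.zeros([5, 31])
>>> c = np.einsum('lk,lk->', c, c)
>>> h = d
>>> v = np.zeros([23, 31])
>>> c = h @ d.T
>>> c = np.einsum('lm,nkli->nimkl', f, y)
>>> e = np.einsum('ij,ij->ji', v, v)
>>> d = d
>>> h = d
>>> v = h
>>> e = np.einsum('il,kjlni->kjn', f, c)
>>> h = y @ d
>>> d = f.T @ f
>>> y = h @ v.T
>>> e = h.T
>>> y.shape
(7, 5, 5, 3)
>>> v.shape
(3, 7)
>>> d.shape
(31, 31)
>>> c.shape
(7, 3, 31, 5, 5)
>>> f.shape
(5, 31)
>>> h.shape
(7, 5, 5, 7)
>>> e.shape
(7, 5, 5, 7)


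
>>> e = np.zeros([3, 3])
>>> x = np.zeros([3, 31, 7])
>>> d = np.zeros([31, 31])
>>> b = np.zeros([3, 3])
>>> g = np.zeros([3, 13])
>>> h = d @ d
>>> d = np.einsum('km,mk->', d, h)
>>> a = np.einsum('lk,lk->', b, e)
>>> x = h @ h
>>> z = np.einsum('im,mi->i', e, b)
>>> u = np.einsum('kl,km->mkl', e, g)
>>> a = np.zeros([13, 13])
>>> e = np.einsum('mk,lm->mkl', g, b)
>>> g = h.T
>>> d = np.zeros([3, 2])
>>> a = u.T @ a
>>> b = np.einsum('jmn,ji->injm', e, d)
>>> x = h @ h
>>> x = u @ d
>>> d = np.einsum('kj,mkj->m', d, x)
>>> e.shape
(3, 13, 3)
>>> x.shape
(13, 3, 2)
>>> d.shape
(13,)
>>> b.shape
(2, 3, 3, 13)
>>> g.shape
(31, 31)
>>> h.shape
(31, 31)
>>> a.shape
(3, 3, 13)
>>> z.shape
(3,)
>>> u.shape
(13, 3, 3)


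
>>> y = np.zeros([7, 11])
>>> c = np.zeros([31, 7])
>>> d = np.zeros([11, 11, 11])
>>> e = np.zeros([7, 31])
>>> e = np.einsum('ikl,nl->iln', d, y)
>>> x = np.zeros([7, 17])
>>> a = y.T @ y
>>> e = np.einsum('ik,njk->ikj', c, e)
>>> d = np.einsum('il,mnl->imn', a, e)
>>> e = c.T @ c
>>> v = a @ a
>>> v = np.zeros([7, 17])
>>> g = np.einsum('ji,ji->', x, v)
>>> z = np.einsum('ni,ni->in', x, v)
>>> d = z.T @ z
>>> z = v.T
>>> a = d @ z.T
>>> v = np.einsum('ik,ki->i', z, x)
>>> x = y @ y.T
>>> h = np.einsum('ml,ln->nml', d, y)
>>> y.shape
(7, 11)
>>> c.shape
(31, 7)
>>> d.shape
(7, 7)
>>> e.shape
(7, 7)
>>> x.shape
(7, 7)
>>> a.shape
(7, 17)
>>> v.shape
(17,)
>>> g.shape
()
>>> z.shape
(17, 7)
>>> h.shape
(11, 7, 7)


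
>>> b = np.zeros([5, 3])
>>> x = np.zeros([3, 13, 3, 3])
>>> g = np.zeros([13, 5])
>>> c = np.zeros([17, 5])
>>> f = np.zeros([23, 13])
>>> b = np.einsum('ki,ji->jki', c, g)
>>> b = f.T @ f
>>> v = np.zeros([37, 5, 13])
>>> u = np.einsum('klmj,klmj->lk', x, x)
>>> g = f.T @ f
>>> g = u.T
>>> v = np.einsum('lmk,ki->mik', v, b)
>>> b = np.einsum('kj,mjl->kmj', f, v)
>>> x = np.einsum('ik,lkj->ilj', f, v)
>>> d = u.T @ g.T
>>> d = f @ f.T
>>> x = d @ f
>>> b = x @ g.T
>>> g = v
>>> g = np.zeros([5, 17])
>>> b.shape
(23, 3)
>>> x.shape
(23, 13)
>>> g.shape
(5, 17)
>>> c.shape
(17, 5)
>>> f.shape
(23, 13)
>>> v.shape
(5, 13, 13)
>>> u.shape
(13, 3)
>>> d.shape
(23, 23)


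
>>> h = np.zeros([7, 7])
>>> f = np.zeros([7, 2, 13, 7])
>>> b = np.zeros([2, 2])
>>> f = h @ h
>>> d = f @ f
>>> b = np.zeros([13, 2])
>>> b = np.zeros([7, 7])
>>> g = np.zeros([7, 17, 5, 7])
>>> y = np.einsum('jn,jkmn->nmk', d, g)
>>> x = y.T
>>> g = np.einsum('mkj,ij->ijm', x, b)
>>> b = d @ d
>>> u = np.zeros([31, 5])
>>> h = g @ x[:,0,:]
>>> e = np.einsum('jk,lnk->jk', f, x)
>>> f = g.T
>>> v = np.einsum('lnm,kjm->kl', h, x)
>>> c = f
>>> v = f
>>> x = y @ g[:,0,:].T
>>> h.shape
(7, 7, 7)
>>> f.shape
(17, 7, 7)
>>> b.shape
(7, 7)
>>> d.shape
(7, 7)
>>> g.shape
(7, 7, 17)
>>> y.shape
(7, 5, 17)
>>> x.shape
(7, 5, 7)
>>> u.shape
(31, 5)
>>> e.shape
(7, 7)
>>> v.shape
(17, 7, 7)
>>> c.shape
(17, 7, 7)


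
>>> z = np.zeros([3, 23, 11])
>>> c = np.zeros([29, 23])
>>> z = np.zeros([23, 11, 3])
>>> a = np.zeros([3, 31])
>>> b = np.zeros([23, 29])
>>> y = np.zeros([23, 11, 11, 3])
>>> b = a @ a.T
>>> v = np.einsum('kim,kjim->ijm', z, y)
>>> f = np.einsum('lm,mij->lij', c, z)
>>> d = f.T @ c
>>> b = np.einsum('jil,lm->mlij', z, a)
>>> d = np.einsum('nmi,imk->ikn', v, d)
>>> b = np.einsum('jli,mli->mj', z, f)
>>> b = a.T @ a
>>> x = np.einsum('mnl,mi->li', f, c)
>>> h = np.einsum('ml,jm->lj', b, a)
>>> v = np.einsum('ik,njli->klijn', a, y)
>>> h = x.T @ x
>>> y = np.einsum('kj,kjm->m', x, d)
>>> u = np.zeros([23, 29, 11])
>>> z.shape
(23, 11, 3)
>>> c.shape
(29, 23)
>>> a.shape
(3, 31)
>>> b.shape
(31, 31)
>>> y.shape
(11,)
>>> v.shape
(31, 11, 3, 11, 23)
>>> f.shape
(29, 11, 3)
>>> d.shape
(3, 23, 11)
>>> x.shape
(3, 23)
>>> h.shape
(23, 23)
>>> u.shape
(23, 29, 11)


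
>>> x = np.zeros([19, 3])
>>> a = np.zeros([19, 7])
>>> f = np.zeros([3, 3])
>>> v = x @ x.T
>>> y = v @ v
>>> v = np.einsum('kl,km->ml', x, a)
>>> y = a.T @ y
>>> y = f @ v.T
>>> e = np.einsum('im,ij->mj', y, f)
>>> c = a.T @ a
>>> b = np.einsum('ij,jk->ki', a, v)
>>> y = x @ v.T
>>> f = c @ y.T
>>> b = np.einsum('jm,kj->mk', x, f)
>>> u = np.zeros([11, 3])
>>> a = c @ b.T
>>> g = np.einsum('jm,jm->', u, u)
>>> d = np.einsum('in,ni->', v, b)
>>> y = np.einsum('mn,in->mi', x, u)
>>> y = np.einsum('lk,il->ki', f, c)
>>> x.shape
(19, 3)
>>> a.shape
(7, 3)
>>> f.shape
(7, 19)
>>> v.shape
(7, 3)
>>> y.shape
(19, 7)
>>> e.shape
(7, 3)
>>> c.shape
(7, 7)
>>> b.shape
(3, 7)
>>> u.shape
(11, 3)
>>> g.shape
()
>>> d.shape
()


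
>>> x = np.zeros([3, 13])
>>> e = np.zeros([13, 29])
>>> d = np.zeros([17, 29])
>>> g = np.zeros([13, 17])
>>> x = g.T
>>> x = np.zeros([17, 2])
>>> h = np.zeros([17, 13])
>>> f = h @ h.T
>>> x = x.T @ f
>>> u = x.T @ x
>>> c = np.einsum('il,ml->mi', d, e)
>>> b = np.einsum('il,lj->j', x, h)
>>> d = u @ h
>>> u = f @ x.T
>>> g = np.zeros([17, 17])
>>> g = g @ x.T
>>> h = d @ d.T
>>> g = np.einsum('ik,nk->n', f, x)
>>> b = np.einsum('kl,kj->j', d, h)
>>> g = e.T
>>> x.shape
(2, 17)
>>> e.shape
(13, 29)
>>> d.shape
(17, 13)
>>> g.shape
(29, 13)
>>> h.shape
(17, 17)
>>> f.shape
(17, 17)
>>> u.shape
(17, 2)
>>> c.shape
(13, 17)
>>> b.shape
(17,)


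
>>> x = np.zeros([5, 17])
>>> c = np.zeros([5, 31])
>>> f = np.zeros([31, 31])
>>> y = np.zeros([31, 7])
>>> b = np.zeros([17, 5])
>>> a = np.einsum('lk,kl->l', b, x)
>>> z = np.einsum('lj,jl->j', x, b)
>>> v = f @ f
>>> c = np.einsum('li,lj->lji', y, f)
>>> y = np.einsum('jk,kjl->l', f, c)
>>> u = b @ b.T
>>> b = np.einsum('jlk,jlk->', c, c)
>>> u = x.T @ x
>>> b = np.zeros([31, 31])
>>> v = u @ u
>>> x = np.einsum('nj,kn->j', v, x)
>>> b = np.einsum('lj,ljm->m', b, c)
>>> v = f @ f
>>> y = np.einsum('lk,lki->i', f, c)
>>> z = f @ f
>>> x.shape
(17,)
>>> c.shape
(31, 31, 7)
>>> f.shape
(31, 31)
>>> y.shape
(7,)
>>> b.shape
(7,)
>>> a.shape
(17,)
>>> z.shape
(31, 31)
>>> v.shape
(31, 31)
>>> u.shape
(17, 17)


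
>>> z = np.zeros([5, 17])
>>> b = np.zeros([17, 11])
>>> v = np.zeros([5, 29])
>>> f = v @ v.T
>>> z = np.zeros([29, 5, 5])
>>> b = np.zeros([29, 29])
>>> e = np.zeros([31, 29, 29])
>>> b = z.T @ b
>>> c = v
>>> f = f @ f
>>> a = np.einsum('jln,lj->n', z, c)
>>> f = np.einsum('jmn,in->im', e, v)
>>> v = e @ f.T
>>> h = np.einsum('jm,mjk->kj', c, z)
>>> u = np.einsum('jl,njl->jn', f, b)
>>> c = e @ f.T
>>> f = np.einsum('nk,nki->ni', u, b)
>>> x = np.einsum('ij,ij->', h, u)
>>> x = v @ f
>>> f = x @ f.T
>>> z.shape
(29, 5, 5)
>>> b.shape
(5, 5, 29)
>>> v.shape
(31, 29, 5)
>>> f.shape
(31, 29, 5)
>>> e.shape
(31, 29, 29)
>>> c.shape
(31, 29, 5)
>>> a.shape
(5,)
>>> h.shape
(5, 5)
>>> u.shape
(5, 5)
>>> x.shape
(31, 29, 29)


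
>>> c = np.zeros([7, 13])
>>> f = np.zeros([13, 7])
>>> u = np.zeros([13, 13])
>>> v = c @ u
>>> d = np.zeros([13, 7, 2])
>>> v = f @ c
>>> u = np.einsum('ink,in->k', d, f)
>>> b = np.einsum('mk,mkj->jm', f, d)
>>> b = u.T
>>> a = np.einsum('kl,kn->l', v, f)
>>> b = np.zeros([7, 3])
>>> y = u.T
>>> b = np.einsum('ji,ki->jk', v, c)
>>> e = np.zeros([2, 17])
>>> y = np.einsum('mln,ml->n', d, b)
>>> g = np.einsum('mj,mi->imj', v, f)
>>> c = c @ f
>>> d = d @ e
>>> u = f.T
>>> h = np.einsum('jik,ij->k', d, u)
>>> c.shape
(7, 7)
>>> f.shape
(13, 7)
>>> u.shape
(7, 13)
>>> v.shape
(13, 13)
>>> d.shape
(13, 7, 17)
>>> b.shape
(13, 7)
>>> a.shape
(13,)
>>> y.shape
(2,)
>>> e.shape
(2, 17)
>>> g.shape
(7, 13, 13)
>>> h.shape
(17,)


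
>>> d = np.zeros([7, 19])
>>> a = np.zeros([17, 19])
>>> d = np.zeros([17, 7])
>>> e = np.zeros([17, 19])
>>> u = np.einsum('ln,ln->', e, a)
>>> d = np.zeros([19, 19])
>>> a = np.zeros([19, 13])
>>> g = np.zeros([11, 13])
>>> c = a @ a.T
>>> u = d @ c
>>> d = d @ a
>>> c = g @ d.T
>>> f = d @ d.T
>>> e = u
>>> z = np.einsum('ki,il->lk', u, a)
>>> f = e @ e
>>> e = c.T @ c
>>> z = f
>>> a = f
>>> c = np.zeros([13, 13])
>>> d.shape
(19, 13)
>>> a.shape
(19, 19)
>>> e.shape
(19, 19)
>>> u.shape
(19, 19)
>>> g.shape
(11, 13)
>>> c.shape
(13, 13)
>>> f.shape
(19, 19)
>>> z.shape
(19, 19)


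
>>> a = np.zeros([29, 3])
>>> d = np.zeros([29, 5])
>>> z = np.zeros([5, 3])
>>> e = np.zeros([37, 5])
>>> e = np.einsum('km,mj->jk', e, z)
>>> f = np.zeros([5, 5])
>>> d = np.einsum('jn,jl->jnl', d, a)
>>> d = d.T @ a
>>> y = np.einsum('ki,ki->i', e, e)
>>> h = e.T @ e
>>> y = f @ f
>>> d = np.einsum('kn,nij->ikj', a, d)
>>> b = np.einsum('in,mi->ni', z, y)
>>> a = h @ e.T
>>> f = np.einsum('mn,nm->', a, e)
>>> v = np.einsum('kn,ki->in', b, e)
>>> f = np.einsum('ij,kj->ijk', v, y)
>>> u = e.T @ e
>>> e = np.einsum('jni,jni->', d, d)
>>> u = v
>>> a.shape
(37, 3)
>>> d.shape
(5, 29, 3)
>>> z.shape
(5, 3)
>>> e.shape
()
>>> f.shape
(37, 5, 5)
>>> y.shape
(5, 5)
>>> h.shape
(37, 37)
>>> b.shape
(3, 5)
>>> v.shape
(37, 5)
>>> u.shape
(37, 5)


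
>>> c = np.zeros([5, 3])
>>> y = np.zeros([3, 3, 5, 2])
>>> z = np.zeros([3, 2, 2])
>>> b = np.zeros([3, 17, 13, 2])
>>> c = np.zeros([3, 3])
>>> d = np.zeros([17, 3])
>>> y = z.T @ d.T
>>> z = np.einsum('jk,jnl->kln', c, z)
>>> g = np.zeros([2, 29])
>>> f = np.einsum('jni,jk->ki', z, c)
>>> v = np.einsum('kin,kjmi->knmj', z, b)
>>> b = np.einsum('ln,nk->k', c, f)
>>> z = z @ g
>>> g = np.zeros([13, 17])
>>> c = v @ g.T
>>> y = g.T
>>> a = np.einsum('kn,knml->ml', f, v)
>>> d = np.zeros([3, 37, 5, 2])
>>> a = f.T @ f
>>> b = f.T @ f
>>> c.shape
(3, 2, 13, 13)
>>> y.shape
(17, 13)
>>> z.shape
(3, 2, 29)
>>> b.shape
(2, 2)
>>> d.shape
(3, 37, 5, 2)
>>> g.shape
(13, 17)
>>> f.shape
(3, 2)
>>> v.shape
(3, 2, 13, 17)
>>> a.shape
(2, 2)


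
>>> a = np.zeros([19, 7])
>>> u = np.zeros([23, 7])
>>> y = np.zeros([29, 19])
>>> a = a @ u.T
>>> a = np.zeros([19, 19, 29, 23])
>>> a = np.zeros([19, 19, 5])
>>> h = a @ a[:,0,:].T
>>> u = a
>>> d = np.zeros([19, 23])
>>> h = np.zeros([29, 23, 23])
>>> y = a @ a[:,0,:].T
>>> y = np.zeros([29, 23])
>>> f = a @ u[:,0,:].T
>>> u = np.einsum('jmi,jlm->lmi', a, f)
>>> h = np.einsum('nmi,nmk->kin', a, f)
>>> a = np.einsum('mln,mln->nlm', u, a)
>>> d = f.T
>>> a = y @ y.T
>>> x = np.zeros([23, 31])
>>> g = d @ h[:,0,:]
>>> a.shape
(29, 29)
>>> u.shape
(19, 19, 5)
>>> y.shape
(29, 23)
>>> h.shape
(19, 5, 19)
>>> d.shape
(19, 19, 19)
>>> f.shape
(19, 19, 19)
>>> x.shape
(23, 31)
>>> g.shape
(19, 19, 19)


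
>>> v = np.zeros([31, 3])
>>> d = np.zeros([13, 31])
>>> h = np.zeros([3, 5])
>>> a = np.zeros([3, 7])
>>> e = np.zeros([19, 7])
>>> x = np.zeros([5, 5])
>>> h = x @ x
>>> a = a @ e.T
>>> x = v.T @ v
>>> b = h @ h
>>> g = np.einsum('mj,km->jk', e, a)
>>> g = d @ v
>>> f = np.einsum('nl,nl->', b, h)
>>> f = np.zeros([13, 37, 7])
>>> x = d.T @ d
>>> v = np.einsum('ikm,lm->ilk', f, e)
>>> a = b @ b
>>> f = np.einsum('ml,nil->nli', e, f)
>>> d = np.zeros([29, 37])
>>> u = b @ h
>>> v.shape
(13, 19, 37)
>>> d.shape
(29, 37)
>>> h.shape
(5, 5)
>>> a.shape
(5, 5)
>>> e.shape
(19, 7)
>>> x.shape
(31, 31)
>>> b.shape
(5, 5)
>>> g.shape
(13, 3)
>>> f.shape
(13, 7, 37)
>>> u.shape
(5, 5)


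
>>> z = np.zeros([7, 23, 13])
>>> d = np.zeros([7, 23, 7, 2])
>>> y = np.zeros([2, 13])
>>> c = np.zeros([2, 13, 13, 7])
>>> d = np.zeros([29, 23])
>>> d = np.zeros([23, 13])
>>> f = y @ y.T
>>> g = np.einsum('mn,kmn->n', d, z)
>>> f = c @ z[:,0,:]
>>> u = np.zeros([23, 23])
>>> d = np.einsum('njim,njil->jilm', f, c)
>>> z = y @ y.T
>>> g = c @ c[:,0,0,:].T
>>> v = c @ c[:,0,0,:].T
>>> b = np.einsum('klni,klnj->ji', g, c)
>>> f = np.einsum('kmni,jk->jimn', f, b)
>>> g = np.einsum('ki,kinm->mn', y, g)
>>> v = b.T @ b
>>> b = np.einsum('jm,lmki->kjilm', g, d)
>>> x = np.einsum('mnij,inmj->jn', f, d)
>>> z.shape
(2, 2)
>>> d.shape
(13, 13, 7, 13)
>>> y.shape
(2, 13)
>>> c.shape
(2, 13, 13, 7)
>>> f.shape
(7, 13, 13, 13)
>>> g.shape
(2, 13)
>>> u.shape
(23, 23)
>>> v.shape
(2, 2)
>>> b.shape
(7, 2, 13, 13, 13)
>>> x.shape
(13, 13)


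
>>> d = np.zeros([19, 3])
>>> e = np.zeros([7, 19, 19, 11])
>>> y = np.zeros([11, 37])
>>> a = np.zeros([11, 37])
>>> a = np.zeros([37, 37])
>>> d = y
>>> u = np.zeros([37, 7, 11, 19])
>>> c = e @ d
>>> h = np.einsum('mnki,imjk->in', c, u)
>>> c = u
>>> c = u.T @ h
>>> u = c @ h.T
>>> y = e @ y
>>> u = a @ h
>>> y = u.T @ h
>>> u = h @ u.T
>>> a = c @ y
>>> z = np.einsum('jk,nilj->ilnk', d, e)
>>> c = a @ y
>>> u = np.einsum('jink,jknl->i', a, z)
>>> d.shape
(11, 37)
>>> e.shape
(7, 19, 19, 11)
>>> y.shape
(19, 19)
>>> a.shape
(19, 11, 7, 19)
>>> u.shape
(11,)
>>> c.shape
(19, 11, 7, 19)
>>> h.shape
(37, 19)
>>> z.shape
(19, 19, 7, 37)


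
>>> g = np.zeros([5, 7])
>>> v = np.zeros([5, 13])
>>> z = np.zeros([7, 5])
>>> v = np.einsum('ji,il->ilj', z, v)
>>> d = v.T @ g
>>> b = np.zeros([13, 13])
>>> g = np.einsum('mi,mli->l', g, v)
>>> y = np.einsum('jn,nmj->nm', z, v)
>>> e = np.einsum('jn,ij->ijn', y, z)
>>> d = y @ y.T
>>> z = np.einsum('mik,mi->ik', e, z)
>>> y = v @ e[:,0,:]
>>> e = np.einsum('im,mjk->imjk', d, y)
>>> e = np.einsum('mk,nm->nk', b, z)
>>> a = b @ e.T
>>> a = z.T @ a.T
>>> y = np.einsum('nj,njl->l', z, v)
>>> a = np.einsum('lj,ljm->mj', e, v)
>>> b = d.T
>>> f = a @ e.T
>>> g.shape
(13,)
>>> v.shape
(5, 13, 7)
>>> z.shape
(5, 13)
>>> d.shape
(5, 5)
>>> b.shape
(5, 5)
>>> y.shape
(7,)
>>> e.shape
(5, 13)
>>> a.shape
(7, 13)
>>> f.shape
(7, 5)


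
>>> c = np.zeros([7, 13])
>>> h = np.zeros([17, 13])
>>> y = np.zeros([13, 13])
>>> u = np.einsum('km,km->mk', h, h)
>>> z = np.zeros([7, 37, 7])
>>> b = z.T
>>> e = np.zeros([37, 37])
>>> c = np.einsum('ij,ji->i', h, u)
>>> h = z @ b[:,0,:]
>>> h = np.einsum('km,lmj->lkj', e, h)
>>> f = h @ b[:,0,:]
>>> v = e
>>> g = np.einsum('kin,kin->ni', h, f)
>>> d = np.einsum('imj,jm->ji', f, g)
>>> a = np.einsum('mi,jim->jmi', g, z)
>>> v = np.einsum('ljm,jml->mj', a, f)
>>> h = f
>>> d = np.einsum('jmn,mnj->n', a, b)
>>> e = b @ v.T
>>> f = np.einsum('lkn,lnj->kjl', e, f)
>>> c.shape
(17,)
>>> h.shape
(7, 37, 7)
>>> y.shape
(13, 13)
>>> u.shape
(13, 17)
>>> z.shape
(7, 37, 7)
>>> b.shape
(7, 37, 7)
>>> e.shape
(7, 37, 37)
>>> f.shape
(37, 7, 7)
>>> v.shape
(37, 7)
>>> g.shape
(7, 37)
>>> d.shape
(37,)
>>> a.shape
(7, 7, 37)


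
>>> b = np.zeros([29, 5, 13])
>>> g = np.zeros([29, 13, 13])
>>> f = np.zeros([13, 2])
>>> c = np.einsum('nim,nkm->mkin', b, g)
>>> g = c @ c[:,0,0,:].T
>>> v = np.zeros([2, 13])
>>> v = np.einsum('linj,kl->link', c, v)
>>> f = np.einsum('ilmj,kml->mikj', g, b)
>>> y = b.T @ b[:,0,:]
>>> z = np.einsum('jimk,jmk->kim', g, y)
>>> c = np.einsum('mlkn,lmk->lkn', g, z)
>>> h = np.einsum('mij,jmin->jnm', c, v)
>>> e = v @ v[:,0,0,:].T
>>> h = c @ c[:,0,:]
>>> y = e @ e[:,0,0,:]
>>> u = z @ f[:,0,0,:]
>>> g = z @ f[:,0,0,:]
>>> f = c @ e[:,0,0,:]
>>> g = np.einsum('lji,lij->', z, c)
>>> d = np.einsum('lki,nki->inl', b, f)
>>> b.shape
(29, 5, 13)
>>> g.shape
()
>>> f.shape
(13, 5, 13)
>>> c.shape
(13, 5, 13)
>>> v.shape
(13, 13, 5, 2)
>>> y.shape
(13, 13, 5, 13)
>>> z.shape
(13, 13, 5)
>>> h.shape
(13, 5, 13)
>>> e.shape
(13, 13, 5, 13)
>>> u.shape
(13, 13, 13)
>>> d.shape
(13, 13, 29)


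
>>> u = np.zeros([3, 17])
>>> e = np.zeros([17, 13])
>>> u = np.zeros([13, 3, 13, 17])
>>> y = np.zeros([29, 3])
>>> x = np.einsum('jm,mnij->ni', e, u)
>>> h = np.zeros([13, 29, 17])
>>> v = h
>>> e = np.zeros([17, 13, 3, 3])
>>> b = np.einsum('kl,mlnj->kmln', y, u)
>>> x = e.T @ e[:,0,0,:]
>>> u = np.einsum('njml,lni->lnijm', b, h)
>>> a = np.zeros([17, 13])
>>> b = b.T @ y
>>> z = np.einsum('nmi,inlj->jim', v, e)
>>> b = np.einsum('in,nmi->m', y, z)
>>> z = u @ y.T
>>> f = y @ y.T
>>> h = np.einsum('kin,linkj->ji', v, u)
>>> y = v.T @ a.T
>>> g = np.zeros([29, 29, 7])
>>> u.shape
(13, 29, 17, 13, 3)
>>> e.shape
(17, 13, 3, 3)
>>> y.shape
(17, 29, 17)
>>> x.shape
(3, 3, 13, 3)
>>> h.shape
(3, 29)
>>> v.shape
(13, 29, 17)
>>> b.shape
(17,)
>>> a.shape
(17, 13)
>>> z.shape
(13, 29, 17, 13, 29)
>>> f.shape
(29, 29)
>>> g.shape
(29, 29, 7)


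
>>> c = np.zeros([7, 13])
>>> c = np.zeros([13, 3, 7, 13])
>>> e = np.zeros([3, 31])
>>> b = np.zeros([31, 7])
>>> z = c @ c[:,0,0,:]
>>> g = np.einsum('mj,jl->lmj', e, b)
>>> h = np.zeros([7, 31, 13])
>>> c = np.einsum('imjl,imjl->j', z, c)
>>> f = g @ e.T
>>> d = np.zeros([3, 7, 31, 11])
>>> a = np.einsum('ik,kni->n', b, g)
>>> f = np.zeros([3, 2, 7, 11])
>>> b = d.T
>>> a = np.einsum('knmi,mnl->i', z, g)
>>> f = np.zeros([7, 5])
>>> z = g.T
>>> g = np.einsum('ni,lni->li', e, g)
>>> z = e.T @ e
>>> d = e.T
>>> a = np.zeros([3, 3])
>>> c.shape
(7,)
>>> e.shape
(3, 31)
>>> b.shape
(11, 31, 7, 3)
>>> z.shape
(31, 31)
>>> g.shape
(7, 31)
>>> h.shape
(7, 31, 13)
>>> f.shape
(7, 5)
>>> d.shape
(31, 3)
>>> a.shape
(3, 3)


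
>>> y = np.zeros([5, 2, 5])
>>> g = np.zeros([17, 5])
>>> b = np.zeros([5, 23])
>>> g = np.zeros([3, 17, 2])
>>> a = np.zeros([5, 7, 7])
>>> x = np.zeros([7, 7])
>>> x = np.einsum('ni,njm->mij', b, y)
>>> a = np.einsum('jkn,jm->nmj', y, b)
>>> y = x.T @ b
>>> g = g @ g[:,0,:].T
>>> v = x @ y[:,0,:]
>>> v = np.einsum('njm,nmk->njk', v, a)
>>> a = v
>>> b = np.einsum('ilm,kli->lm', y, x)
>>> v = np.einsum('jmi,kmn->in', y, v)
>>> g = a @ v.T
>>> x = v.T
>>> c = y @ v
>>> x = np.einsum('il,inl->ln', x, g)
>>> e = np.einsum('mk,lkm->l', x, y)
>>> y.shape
(2, 23, 23)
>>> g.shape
(5, 23, 23)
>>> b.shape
(23, 23)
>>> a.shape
(5, 23, 5)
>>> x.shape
(23, 23)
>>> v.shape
(23, 5)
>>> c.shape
(2, 23, 5)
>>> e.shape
(2,)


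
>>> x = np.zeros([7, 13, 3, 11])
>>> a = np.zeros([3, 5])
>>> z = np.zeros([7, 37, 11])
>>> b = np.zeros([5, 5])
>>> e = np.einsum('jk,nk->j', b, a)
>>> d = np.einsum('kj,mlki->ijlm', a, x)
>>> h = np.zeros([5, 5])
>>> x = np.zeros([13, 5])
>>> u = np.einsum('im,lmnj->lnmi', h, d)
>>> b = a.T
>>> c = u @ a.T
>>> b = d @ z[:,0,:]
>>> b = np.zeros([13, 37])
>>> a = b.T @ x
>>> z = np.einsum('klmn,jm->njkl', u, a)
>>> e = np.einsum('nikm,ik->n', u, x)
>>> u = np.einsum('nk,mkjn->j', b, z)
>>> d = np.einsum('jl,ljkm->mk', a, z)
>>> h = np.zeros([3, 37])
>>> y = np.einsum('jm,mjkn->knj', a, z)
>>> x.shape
(13, 5)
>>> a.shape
(37, 5)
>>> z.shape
(5, 37, 11, 13)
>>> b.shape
(13, 37)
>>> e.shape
(11,)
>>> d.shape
(13, 11)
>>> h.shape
(3, 37)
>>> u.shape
(11,)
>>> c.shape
(11, 13, 5, 3)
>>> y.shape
(11, 13, 37)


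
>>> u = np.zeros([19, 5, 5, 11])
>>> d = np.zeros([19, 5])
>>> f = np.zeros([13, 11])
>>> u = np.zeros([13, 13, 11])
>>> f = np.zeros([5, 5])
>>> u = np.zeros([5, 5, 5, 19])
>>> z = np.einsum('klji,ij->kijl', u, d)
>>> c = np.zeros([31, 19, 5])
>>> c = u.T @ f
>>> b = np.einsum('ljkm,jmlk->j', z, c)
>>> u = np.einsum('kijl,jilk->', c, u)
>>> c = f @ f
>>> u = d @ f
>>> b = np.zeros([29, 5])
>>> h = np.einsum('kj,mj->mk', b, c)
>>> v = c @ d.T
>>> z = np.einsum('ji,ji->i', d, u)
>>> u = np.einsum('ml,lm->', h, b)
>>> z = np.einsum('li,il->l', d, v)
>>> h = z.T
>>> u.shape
()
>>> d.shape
(19, 5)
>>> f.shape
(5, 5)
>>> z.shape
(19,)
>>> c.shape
(5, 5)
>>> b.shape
(29, 5)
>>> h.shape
(19,)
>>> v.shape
(5, 19)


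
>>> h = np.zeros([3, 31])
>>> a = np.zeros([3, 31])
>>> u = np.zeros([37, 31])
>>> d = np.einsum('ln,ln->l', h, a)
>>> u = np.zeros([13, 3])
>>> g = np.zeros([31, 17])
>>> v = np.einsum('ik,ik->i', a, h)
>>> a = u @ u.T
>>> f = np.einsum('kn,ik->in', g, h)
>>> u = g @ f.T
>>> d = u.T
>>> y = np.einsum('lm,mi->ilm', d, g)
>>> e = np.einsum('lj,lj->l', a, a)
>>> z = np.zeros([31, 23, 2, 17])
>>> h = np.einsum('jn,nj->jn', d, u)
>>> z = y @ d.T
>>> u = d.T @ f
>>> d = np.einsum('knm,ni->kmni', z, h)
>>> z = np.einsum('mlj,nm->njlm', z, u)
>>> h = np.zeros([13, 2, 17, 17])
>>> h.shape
(13, 2, 17, 17)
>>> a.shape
(13, 13)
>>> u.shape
(31, 17)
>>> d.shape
(17, 3, 3, 31)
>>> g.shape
(31, 17)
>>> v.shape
(3,)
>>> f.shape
(3, 17)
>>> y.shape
(17, 3, 31)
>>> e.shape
(13,)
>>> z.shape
(31, 3, 3, 17)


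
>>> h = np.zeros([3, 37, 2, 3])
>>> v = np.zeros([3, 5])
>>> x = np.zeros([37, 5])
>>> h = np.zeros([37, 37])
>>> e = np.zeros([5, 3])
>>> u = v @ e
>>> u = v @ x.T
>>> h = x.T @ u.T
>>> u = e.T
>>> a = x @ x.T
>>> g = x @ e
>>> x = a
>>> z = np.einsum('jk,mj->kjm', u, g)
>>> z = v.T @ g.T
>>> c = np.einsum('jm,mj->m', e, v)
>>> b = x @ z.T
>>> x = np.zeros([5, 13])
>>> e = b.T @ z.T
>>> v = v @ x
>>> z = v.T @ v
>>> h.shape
(5, 3)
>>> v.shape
(3, 13)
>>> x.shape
(5, 13)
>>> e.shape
(5, 5)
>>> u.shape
(3, 5)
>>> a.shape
(37, 37)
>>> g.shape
(37, 3)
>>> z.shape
(13, 13)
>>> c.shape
(3,)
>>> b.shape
(37, 5)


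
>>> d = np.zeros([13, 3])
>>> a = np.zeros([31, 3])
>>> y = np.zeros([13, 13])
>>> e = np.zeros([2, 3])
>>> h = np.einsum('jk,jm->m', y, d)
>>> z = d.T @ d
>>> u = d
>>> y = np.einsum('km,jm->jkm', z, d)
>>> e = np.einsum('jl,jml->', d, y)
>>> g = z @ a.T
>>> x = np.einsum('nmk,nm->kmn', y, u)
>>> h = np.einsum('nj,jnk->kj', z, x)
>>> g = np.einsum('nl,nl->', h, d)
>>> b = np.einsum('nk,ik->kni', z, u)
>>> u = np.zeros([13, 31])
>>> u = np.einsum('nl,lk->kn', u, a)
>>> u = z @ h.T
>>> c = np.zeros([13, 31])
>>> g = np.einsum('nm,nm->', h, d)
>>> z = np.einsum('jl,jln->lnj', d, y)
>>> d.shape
(13, 3)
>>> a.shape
(31, 3)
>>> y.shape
(13, 3, 3)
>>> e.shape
()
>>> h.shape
(13, 3)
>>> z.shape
(3, 3, 13)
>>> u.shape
(3, 13)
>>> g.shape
()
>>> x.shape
(3, 3, 13)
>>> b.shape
(3, 3, 13)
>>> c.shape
(13, 31)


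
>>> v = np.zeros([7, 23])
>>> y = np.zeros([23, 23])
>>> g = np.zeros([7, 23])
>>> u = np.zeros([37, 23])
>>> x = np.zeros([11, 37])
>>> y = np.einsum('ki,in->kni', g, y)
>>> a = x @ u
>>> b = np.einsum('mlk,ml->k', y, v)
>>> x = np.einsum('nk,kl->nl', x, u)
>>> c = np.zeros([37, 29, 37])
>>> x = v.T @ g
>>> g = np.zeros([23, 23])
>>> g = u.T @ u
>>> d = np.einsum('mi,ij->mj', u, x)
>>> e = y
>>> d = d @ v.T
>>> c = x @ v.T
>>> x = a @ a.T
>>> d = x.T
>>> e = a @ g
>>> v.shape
(7, 23)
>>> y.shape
(7, 23, 23)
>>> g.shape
(23, 23)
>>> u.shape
(37, 23)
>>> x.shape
(11, 11)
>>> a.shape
(11, 23)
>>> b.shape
(23,)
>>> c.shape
(23, 7)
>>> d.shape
(11, 11)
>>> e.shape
(11, 23)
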